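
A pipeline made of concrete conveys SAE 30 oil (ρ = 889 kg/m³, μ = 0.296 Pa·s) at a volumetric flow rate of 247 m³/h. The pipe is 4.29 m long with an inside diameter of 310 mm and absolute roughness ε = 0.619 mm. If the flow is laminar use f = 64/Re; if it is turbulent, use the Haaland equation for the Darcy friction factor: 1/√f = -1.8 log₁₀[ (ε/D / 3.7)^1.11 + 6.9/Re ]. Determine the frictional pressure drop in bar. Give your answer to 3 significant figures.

Q = 247 m³/h = 247/3600 = 0.06861 m³/s.
Cross-sectional area A = πD²/4 = π(0.31)²/4 = 0.07548 m²; mean velocity V = Q/A = 0.06861/0.07548 = 0.909 m/s.
Reynolds number Re = ρVD/μ = 889 · 0.909 · 0.31 / 0.296 = 846.4.
Re < 2300 → laminar flow, so f = 64/Re = 64/846.4 = 0.07562 (the turbulent correlation is not needed).
Darcy-Weisbach: ΔP = f(L/D)(ρV²/2) = 0.07562·(4.29/0.31)·(889·0.909²/2) = 0.07562·13.84·367.3 = 384.4 Pa.
ΔP = 384.4 Pa = 0.00384 bar.

ΔP ≈ 0.00384 bar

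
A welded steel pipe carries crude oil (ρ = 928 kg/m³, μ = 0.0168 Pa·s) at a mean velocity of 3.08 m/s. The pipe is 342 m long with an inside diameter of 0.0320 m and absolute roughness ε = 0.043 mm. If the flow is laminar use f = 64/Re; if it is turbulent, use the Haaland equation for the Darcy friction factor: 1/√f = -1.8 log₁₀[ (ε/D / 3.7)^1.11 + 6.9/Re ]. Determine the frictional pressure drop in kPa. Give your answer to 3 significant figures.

Reynolds number Re = ρVD/μ = 928 · 3.08 · 0.032 / 0.0168 = 5444.
Re > 4000 → turbulent. Relative roughness ε/D = 4.3e-05/0.032 = 0.00134. Haaland: 1/√f = -1.8 log₁₀[(0.00134/3.7)^1.11 + 6.9/5444] = -1.8 log₁₀[0.000152 + 0.00127] = 5.126, so f = 0.03805.
Darcy-Weisbach: ΔP = f(L/D)(ρV²/2) = 0.03805·(342/0.032)·(928·3.08²/2) = 0.03805·1.069e+04·4402 = 1.79e+06 Pa.
ΔP = 1.79e+06 Pa = 1790 kPa.

ΔP ≈ 1790 kPa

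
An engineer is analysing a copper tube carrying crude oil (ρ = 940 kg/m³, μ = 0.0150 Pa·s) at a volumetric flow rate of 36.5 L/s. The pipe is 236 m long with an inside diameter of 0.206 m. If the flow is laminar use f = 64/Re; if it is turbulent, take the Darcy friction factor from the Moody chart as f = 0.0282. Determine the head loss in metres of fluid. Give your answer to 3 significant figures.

h_f ≈ 1.97 m

Q = 36.5 L/s = 36.5/1000 = 0.0365 m³/s.
Cross-sectional area A = πD²/4 = π(0.206)²/4 = 0.03333 m²; mean velocity V = Q/A = 0.0365/0.03333 = 1.095 m/s.
Reynolds number Re = ρVD/μ = 940 · 1.095 · 0.206 / 0.015 = 1.414e+04.
Re > 4000 → turbulent; use the Moody-chart value f = 0.0282.
Darcy-Weisbach: ΔP = f(L/D)(ρV²/2) = 0.0282·(236/0.206)·(940·1.095²/2) = 0.0282·1146·563.7 = 1.821e+04 Pa.
Head loss h_f = ΔP/(ρg) = 1.821e+04/(940·9.81) = 1.97 m.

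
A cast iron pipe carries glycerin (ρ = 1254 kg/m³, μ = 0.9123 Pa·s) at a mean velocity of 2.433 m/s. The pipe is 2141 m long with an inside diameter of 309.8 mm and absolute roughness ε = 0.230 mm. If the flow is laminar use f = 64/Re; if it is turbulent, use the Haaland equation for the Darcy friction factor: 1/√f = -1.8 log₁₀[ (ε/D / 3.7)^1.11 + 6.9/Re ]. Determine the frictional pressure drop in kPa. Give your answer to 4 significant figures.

Reynolds number Re = ρVD/μ = 1254 · 2.433 · 0.3098 / 0.912 = 1036.
Re < 2300 → laminar flow, so f = 64/Re = 64/1036 = 0.06177 (the turbulent correlation is not needed).
Darcy-Weisbach: ΔP = f(L/D)(ρV²/2) = 0.06177·(2141/0.3098)·(1254·2.433²/2) = 0.06177·6911·3712 = 1.584e+06 Pa.
ΔP = 1.584e+06 Pa = 1584 kPa.

ΔP ≈ 1584 kPa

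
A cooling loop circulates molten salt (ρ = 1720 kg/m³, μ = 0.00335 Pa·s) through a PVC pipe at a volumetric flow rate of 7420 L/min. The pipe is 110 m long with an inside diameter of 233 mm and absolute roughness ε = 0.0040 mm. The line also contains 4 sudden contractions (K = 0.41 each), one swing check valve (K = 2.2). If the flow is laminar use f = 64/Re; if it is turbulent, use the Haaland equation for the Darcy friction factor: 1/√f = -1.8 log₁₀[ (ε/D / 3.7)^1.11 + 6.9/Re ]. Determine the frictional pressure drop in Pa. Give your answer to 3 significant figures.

ΔP ≈ 76000 Pa

Q = 7420 L/min = 7420/60000 = 0.1237 m³/s.
Cross-sectional area A = πD²/4 = π(0.233)²/4 = 0.04264 m²; mean velocity V = Q/A = 0.1237/0.04264 = 2.9 m/s.
Reynolds number Re = ρVD/μ = 1720 · 2.9 · 0.233 / 0.00335 = 3.47e+05.
Re > 4000 → turbulent. Relative roughness ε/D = 4e-06/0.233 = 1.72e-05. Haaland: 1/√f = -1.8 log₁₀[(1.72e-05/3.7)^1.11 + 6.9/3.47e+05] = -1.8 log₁₀[1.2e-06 + 1.99e-05] = 8.417, so f = 0.01412.
Total minor-loss coefficient ΣK = 4·0.41 + 1·2.2 = 3.84.
ΔP = [f·L/D + ΣK]·(ρV²/2) = [0.01412·110/0.233 + 3.84]·(1720·2.9²/2) = [6.664 + 3.84]·7234 = 7.599e+04 Pa.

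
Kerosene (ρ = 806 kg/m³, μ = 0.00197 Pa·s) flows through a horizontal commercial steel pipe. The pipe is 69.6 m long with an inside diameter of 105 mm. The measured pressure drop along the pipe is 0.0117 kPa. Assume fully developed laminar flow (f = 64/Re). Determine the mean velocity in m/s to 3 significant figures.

For laminar flow, f = 64/Re with Re = ρVD/μ, so Darcy-Weisbach reduces to ΔP = 32μLV/D². Solving for V: V = ΔP·D²/(32μL) = 11.7·(0.105)²/(32·0.00197·69.6) = 0.0294 m/s.
Check: Re = ρVD/μ = 806·0.0294·0.105/0.00197 = 1263 < 2300, so the laminar assumption holds.

V ≈ 0.0294 m/s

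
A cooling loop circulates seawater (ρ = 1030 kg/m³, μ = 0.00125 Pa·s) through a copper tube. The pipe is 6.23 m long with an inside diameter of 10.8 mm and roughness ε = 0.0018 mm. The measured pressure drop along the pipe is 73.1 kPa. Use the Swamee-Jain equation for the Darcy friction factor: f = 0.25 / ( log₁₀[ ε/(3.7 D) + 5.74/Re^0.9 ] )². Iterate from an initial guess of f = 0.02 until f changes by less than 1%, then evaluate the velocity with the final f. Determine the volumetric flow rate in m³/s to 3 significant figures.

Rearranging Darcy-Weisbach: V = √(2·ΔP·D/(f·L·ρ)). With ε/D = 1.8e-06/0.0108 = 0.000167, iterate starting from f = 0.02:
  f = 0.02 → V = √(2·7.31e+04·0.0108/(0.02·6.23·1030)) = 3.508 m/s; Re = ρVD/μ = 3.121e+04; f → 0.02367
  f = 0.02367 → V = 3.224 m/s; Re = 2.869e+04; f → 0.02412
  f = 0.02412 → V = 3.194 m/s; Re = 2.842e+04; f → 0.02417
Converged (Δf/f < 1%). With the final f = 0.02417: V = √(2·7.31e+04·0.0108/(0.02417·6.23·1030)) = 3.191 m/s.
Q = V·A = 3.191·(π/4·0.0108²) = 0.0002923 m³/s = 2.92×10^-4 m³/s.

Q ≈ 2.92×10^-4 m³/s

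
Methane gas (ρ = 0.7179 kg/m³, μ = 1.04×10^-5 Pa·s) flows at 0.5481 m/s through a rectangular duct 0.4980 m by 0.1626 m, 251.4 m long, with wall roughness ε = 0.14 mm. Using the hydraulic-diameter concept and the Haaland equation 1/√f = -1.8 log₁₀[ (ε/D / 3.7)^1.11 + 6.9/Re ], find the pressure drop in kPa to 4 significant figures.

Hydraulic diameter D_h = 4A/P = 4·(0.498·0.1626)/(2·(0.498+0.1626)) = 0.3239/1.321 = 0.2452 m.
Re = ρVD_h/μ = 0.7179·0.5481·0.2452/1.04e-05 = 9275.
ε/D_h = 0.00014/0.2452 = 0.000571; Haaland gives 1/√f = -1.8 log₁₀[5.88e-05+0.000744] = 5.572, so f = 0.03221.
ΔP = f(L/D_h)(ρV²/2) = 0.03221·251.4/0.2452·0.1078 = 3.562 Pa.
ΔP = 0.003562 kPa.

ΔP ≈ 0.003562 kPa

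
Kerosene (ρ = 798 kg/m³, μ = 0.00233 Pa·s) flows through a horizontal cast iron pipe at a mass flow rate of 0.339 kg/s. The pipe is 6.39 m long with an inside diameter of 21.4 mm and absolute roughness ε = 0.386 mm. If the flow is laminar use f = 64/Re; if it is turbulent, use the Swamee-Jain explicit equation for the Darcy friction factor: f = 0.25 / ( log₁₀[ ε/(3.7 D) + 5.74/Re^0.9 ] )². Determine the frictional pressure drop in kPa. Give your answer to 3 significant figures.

ΔP ≈ 8.70 kPa

A = πD²/4 = π(0.0214)²/4 = 0.0003597 m²; mean velocity V = ṁ/(ρA) = 0.339/(798 · 0.0003597) = 1.181 m/s.
Reynolds number Re = ρVD/μ = 798 · 1.181 · 0.0214 / 0.00233 = 8656.
Re > 4000 → turbulent. Relative roughness ε/D = 0.000386/0.0214 = 0.018. Swamee-Jain: f = 0.25/(log₁₀[0.018/3.7 + 5.74/8656^0.9])² = 0.25/(log₁₀[0.00487 + 0.00164])² = 0.25/(-2.186)² = 0.05232.
Darcy-Weisbach: ΔP = f(L/D)(ρV²/2) = 0.05232·(6.39/0.0214)·(798·1.181²/2) = 0.05232·298.6·556.6 = 8695 Pa.
ΔP = 8695 Pa = 8.70 kPa.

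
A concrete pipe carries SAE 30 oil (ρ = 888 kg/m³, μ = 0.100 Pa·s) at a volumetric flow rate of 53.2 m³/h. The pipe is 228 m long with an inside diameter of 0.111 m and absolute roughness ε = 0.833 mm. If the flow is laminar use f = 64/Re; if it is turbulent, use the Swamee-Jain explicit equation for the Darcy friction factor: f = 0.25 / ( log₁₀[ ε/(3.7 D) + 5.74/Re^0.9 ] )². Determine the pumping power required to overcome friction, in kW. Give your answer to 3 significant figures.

Q = 53.2 m³/h = 53.2/3600 = 0.01478 m³/s.
Cross-sectional area A = πD²/4 = π(0.111)²/4 = 0.009677 m²; mean velocity V = Q/A = 0.01478/0.009677 = 1.527 m/s.
Reynolds number Re = ρVD/μ = 888 · 1.527 · 0.111 / 0.1 = 1505.
Re < 2300 → laminar flow, so f = 64/Re = 64/1505 = 0.04252 (the turbulent correlation is not needed).
Darcy-Weisbach: ΔP = f(L/D)(ρV²/2) = 0.04252·(228/0.111)·(888·1.527²/2) = 0.04252·2054·1035 = 9.043e+04 Pa.
Pumping power P = QΔP = 0.01478·9.043e+04 = 1336 W = 1.34 kW.

P ≈ 1.34 kW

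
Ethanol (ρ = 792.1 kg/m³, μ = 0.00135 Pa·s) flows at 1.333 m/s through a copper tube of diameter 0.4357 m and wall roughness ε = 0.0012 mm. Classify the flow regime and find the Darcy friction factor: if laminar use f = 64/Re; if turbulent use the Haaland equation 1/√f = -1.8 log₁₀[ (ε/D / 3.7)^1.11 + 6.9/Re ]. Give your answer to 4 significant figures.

Re = ρVD/μ = 792.1·1.333·0.4357/0.00135 = 3.408e+05.
Re > 4000 → turbulent. ε/D = 1.2e-06/0.4357 = 2.75e-06; Haaland: 1/√f = -1.8 log₁₀[1.58e-07 + 2.02e-05] = 8.442, so f = 0.01403.

f ≈ 0.01403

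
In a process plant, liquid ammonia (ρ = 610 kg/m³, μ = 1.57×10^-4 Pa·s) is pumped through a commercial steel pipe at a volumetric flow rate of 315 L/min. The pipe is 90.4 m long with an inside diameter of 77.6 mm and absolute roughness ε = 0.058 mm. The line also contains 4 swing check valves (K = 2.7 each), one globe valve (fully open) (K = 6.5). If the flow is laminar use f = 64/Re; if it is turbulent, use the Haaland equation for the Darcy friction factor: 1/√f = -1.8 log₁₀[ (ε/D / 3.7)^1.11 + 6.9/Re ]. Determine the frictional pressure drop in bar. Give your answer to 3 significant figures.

Q = 315 L/min = 315/60000 = 0.00525 m³/s.
Cross-sectional area A = πD²/4 = π(0.0776)²/4 = 0.004729 m²; mean velocity V = Q/A = 0.00525/0.004729 = 1.11 m/s.
Reynolds number Re = ρVD/μ = 610 · 1.11 · 0.0776 / 0.000157 = 3.347e+05.
Re > 4000 → turbulent. Relative roughness ε/D = 5.8e-05/0.0776 = 0.000747. Haaland: 1/√f = -1.8 log₁₀[(0.000747/3.7)^1.11 + 6.9/3.347e+05] = -1.8 log₁₀[7.92e-05 + 2.06e-05] = 7.201, so f = 0.01928.
Total minor-loss coefficient ΣK = 4·2.7 + 1·6.5 = 17.3.
ΔP = [f·L/D + ΣK]·(ρV²/2) = [0.01928·90.4/0.0776 + 17.3]·(610·1.11²/2) = [22.47 + 17.3]·375.8 = 1.494e+04 Pa.
ΔP = 1.494e+04 Pa = 0.149 bar.

ΔP ≈ 0.149 bar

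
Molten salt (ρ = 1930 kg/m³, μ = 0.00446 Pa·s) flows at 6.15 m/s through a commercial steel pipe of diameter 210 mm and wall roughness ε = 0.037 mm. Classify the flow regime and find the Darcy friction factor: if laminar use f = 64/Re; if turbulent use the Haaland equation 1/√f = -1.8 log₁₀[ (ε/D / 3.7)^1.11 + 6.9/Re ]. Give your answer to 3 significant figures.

Re = ρVD/μ = 1930·6.15·0.21/0.00446 = 5.589e+05.
Re > 4000 → turbulent. ε/D = 3.7e-05/0.21 = 0.000176; Haaland: 1/√f = -1.8 log₁₀[1.59e-05 + 1.23e-05] = 8.187, so f = 0.01492.

f ≈ 0.0149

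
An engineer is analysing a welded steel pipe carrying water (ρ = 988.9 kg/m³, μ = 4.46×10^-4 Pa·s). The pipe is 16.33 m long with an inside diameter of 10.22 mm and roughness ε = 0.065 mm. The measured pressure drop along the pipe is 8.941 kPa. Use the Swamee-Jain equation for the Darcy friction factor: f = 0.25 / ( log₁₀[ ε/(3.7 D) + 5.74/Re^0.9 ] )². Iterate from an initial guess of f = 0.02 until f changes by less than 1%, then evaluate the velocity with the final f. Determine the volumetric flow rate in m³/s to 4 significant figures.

Q ≈ 4.423×10^-5 m³/s

Rearranging Darcy-Weisbach: V = √(2·ΔP·D/(f·L·ρ)). With ε/D = 6.5e-05/0.01022 = 0.00636, iterate starting from f = 0.02:
  f = 0.02 → V = √(2·8941·0.01022/(0.02·16.33·988.9)) = 0.7522 m/s; Re = ρVD/μ = 1.705e+04; f → 0.03747
  f = 0.03747 → V = 0.5496 m/s; Re = 1.245e+04; f → 0.03883
  f = 0.03883 → V = 0.5398 m/s; Re = 1.223e+04; f → 0.03892
Converged (Δf/f < 1%). With the final f = 0.03892: V = √(2·8941·0.01022/(0.03892·16.33·988.9)) = 0.5392 m/s.
Q = V·A = 0.5392·(π/4·0.01022²) = 4.423e-05 m³/s = 4.423×10^-5 m³/s.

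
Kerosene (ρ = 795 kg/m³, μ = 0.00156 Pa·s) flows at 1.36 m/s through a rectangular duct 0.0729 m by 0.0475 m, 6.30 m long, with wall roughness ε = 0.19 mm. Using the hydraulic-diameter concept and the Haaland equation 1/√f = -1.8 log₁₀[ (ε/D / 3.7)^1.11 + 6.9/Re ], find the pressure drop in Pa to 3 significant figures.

ΔP ≈ 2380 Pa

Hydraulic diameter D_h = 4A/P = 4·(0.0729·0.0475)/(2·(0.0729+0.0475)) = 0.01385/0.2408 = 0.05752 m.
Re = ρVD_h/μ = 795·1.36·0.05752/0.00156 = 3.987e+04.
ε/D_h = 0.00019/0.05752 = 0.0033; Haaland gives 1/√f = -1.8 log₁₀[0.000412+0.000173] = 5.818, so f = 0.02954.
ΔP = f(L/D_h)(ρV²/2) = 0.02954·6.3/0.05752·735.2 = 2379 Pa.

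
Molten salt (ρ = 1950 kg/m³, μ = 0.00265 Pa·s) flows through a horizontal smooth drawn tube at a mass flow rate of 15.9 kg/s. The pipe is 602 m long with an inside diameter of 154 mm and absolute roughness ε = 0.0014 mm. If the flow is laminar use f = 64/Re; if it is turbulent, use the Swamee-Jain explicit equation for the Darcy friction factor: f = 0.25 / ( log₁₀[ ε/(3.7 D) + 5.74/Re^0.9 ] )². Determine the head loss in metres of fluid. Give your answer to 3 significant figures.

A = πD²/4 = π(0.154)²/4 = 0.01863 m²; mean velocity V = ṁ/(ρA) = 15.9/(1950 · 0.01863) = 0.4378 m/s.
Reynolds number Re = ρVD/μ = 1950 · 0.4378 · 0.154 / 0.00265 = 4.961e+04.
Re > 4000 → turbulent. Relative roughness ε/D = 1.4e-06/0.154 = 9.09e-06. Swamee-Jain: f = 0.25/(log₁₀[9.09e-06/3.7 + 5.74/4.961e+04^0.9])² = 0.25/(log₁₀[2.46e-06 + 0.000341])² = 0.25/(-3.464)² = 0.02084.
Darcy-Weisbach: ΔP = f(L/D)(ρV²/2) = 0.02084·(602/0.154)·(1950·0.4378²/2) = 0.02084·3909·186.8 = 1.522e+04 Pa.
Head loss h_f = ΔP/(ρg) = 1.522e+04/(1950·9.81) = 0.795 m.

h_f ≈ 0.795 m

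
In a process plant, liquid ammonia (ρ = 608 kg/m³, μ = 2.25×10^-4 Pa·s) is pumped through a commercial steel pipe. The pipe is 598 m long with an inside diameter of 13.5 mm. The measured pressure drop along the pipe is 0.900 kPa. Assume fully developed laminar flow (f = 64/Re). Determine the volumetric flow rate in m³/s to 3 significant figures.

For laminar flow, f = 64/Re with Re = ρVD/μ, so Darcy-Weisbach reduces to ΔP = 32μLV/D². Solving for V: V = ΔP·D²/(32μL) = 900·(0.0135)²/(32·0.000225·598) = 0.0381 m/s.
Check: Re = ρVD/μ = 608·0.0381·0.0135/0.000225 = 1390 < 2300, so the laminar assumption holds.
Q = V·A = 0.0381·(π/4·0.0135²) = 5.453e-06 m³/s = 5.45×10^-6 m³/s.

Q ≈ 5.45×10^-6 m³/s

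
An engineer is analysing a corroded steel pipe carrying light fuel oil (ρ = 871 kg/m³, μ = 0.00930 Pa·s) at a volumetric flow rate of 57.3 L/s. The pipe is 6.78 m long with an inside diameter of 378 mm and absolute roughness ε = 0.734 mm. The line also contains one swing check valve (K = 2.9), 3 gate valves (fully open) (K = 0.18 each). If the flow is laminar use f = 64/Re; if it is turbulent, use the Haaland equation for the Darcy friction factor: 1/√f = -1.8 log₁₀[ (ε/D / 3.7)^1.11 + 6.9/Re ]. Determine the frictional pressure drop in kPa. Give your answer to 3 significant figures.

ΔP ≈ 0.451 kPa

Q = 57.3 L/s = 57.3/1000 = 0.0573 m³/s.
Cross-sectional area A = πD²/4 = π(0.378)²/4 = 0.1122 m²; mean velocity V = Q/A = 0.0573/0.1122 = 0.5106 m/s.
Reynolds number Re = ρVD/μ = 871 · 0.5106 · 0.378 / 0.0093 = 1.808e+04.
Re > 4000 → turbulent. Relative roughness ε/D = 0.000734/0.378 = 0.00194. Haaland: 1/√f = -1.8 log₁₀[(0.00194/3.7)^1.11 + 6.9/1.808e+04] = -1.8 log₁₀[0.000229 + 0.000382] = 5.786, so f = 0.02987.
Total minor-loss coefficient ΣK = 1·2.9 + 3·0.18 = 3.44.
ΔP = [f·L/D + ΣK]·(ρV²/2) = [0.02987·6.78/0.378 + 3.44]·(871·0.5106²/2) = [0.5358 + 3.44]·113.5 = 451.4 Pa.
ΔP = 451.4 Pa = 0.451 kPa.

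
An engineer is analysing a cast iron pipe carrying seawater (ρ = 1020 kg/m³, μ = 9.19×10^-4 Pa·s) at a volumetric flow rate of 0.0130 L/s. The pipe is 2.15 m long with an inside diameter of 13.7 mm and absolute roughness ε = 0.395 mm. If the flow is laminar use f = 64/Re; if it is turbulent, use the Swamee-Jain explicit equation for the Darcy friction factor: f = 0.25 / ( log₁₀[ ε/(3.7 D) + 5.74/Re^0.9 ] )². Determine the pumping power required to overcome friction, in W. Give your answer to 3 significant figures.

Q = 0.0130 L/s = 0.0130/1000 = 1.3e-05 m³/s.
Cross-sectional area A = πD²/4 = π(0.0137)²/4 = 0.0001474 m²; mean velocity V = Q/A = 1.3e-05/0.0001474 = 0.08819 m/s.
Reynolds number Re = ρVD/μ = 1020 · 0.08819 · 0.0137 / 0.000919 = 1341.
Re < 2300 → laminar flow, so f = 64/Re = 64/1341 = 0.04773 (the turbulent correlation is not needed).
Darcy-Weisbach: ΔP = f(L/D)(ρV²/2) = 0.04773·(2.15/0.0137)·(1020·0.08819²/2) = 0.04773·156.9·3.966 = 29.71 Pa.
Pumping power P = QΔP = 1.3e-05·29.71 = 3.862×10^-4 W = 3.86×10^-4 W.

P ≈ 3.86×10^-4 W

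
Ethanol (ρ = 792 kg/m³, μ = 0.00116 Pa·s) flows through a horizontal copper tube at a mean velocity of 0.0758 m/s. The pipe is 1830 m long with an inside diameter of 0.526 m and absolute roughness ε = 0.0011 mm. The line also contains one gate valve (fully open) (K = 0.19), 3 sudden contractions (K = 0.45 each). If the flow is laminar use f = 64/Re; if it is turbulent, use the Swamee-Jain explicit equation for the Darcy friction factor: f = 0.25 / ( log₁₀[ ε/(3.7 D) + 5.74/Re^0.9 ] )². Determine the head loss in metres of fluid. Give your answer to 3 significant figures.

h_f ≈ 0.0248 m

Reynolds number Re = ρVD/μ = 792 · 0.0758 · 0.526 / 0.00116 = 2.722e+04.
Re > 4000 → turbulent. Relative roughness ε/D = 1.1e-06/0.526 = 2.09e-06. Swamee-Jain: f = 0.25/(log₁₀[2.09e-06/3.7 + 5.74/2.722e+04^0.9])² = 0.25/(log₁₀[5.65e-07 + 0.000585])² = 0.25/(-3.232)² = 0.02393.
Total minor-loss coefficient ΣK = 1·0.19 + 3·0.45 = 1.54.
ΔP = [f·L/D + ΣK]·(ρV²/2) = [0.02393·1830/0.526 + 1.54]·(792·0.0758²/2) = [83.26 + 1.54]·2.275 = 192.9 Pa.
Head loss h_f = ΔP/(ρg) = 192.9/(792·9.81) = 0.0248 m.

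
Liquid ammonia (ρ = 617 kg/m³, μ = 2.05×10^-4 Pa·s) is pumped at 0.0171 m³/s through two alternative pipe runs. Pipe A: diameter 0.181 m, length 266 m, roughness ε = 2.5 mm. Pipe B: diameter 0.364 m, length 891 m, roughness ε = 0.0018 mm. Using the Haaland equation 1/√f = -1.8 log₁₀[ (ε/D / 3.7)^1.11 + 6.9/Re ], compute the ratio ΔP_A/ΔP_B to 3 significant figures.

Pipe A: V = Q/A = 0.0171/0.02573 = 0.6646 m/s; Re = 3.62e+05; ε/D = 0.0138; Haaland → f = 0.04262; ΔP_A = f(L/D)(ρV²/2) = 8535 Pa.
Pipe B: V = Q/A = 0.0171/0.1041 = 0.1643 m/s; Re = 1.8e+05; ε/D = 4.95e-06; Haaland → f = 0.01585; ΔP_B = f(L/D)(ρV²/2) = 323.2 Pa.
ΔP_A/ΔP_B = 8535/323.2 = 26.4.

ΔP_A/ΔP_B ≈ 26.4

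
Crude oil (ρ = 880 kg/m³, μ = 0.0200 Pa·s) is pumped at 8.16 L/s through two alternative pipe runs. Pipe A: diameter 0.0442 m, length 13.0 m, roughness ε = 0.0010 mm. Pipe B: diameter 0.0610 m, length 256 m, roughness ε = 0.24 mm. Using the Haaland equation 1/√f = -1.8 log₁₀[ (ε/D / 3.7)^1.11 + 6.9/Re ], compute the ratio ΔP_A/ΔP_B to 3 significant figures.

Pipe A: V = Q/A = 0.00816/0.001534 = 5.318 m/s; Re = 1.034e+04; ε/D = 2.26e-05; Haaland → f = 0.03062; ΔP_A = f(L/D)(ρV²/2) = 1.121e+05 Pa.
Pipe B: V = Q/A = 0.00816/0.002922 = 2.792 m/s; Re = 7494; ε/D = 0.00393; Haaland → f = 0.03807; ΔP_B = f(L/D)(ρV²/2) = 5.481e+05 Pa.
ΔP_A/ΔP_B = 1.121e+05/5.481e+05 = 0.204.

ΔP_A/ΔP_B ≈ 0.204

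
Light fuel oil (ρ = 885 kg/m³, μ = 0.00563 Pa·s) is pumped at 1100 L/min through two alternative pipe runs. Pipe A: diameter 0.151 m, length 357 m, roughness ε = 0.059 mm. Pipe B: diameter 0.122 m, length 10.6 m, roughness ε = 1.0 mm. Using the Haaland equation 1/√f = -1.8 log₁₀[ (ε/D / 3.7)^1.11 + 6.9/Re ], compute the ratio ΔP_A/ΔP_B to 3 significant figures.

Pipe A: V = Q/A = 0.01833/0.01791 = 1.024 m/s; Re = 2.43e+04; ε/D = 0.000391; Haaland → f = 0.02532; ΔP_A = f(L/D)(ρV²/2) = 2.776e+04 Pa.
Pipe B: V = Q/A = 0.01833/0.01169 = 1.568 m/s; Re = 3.008e+04; ε/D = 0.0082; Haaland → f = 0.03757; ΔP_B = f(L/D)(ρV²/2) = 3552 Pa.
ΔP_A/ΔP_B = 2.776e+04/3552 = 7.81.

ΔP_A/ΔP_B ≈ 7.81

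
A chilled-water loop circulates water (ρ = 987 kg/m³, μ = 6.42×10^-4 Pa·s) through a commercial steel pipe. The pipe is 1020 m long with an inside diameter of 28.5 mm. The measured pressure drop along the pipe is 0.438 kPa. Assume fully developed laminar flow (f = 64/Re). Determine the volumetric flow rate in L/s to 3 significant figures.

For laminar flow, f = 64/Re with Re = ρVD/μ, so Darcy-Weisbach reduces to ΔP = 32μLV/D². Solving for V: V = ΔP·D²/(32μL) = 438·(0.0285)²/(32·0.000642·1020) = 0.01698 m/s.
Check: Re = ρVD/μ = 987·0.01698·0.0285/0.000642 = 743.9 < 2300, so the laminar assumption holds.
Q = V·A = 0.01698·(π/4·0.0285²) = 1.083e-05 m³/s = 0.0108 L/s.

Q ≈ 0.0108 L/s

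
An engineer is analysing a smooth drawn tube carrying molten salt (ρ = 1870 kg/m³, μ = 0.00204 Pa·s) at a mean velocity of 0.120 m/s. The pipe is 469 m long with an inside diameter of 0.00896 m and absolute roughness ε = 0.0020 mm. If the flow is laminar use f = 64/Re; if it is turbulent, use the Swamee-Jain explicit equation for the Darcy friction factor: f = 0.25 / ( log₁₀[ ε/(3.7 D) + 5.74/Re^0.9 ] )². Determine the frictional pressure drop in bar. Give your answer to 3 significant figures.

ΔP ≈ 0.458 bar

Reynolds number Re = ρVD/μ = 1870 · 0.12 · 0.00896 / 0.00204 = 985.6.
Re < 2300 → laminar flow, so f = 64/Re = 64/985.6 = 0.06494 (the turbulent correlation is not needed).
Darcy-Weisbach: ΔP = f(L/D)(ρV²/2) = 0.06494·(469/0.00896)·(1870·0.12²/2) = 0.06494·5.234e+04·13.46 = 4.576e+04 Pa.
ΔP = 4.576e+04 Pa = 0.458 bar.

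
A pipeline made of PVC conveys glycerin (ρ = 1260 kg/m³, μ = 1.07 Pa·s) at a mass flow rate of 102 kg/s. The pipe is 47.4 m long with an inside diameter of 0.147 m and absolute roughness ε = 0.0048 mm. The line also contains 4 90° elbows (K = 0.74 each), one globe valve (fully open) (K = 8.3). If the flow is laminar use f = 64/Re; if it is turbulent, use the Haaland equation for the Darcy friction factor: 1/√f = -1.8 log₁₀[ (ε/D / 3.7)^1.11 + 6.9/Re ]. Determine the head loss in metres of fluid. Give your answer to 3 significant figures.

A = πD²/4 = π(0.147)²/4 = 0.01697 m²; mean velocity V = ṁ/(ρA) = 102/(1260 · 0.01697) = 4.77 m/s.
Reynolds number Re = ρVD/μ = 1260 · 4.77 · 0.147 / 1.07 = 825.7.
Re < 2300 → laminar flow, so f = 64/Re = 64/825.7 = 0.07751 (the turbulent correlation is not needed).
Total minor-loss coefficient ΣK = 4·0.74 + 1·8.3 = 11.3.
ΔP = [f·L/D + ΣK]·(ρV²/2) = [0.07751·47.4/0.147 + 11.3]·(1260·4.77²/2) = [24.99 + 11.3]·1.433e+04 = 5.196e+05 Pa.
Head loss h_f = ΔP/(ρg) = 5.196e+05/(1260·9.81) = 42.0 m.

h_f ≈ 42.0 m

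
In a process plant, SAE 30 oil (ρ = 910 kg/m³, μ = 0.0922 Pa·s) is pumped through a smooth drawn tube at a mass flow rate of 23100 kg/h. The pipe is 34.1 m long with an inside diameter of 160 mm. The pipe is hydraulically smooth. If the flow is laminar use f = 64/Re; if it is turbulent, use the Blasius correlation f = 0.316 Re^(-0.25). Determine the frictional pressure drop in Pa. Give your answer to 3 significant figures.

ΔP ≈ 1380 Pa

ṁ = 23100 kg/h = 23100/3600 = 6.417 kg/s.
A = πD²/4 = π(0.16)²/4 = 0.02011 m²; mean velocity V = ṁ/(ρA) = 6.417/(910 · 0.02011) = 0.3507 m/s.
Reynolds number Re = ρVD/μ = 910 · 0.3507 · 0.16 / 0.0922 = 553.8.
Re < 2300 → laminar flow, so f = 64/Re = 64/553.8 = 0.1156 (the turbulent correlation is not needed).
Darcy-Weisbach: ΔP = f(L/D)(ρV²/2) = 0.1156·(34.1/0.16)·(910·0.3507²/2) = 0.1156·213.1·55.96 = 1378 Pa.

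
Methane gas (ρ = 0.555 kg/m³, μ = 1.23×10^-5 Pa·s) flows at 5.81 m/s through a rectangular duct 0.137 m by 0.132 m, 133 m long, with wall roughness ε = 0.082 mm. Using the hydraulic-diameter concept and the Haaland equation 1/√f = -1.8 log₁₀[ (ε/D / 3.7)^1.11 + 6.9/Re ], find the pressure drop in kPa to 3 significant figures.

ΔP ≈ 0.222 kPa

Hydraulic diameter D_h = 4A/P = 4·(0.137·0.132)/(2·(0.137+0.132)) = 0.07234/0.538 = 0.1345 m.
Re = ρVD_h/μ = 0.555·5.81·0.1345/1.23e-05 = 3.525e+04.
ε/D_h = 8.2e-05/0.1345 = 0.00061; Haaland gives 1/√f = -1.8 log₁₀[6.32e-05+0.000196] = 6.456, so f = 0.02399.
ΔP = f(L/D_h)(ρV²/2) = 0.02399·133/0.1345·9.367 = 222.3 Pa.
ΔP = 0.222 kPa.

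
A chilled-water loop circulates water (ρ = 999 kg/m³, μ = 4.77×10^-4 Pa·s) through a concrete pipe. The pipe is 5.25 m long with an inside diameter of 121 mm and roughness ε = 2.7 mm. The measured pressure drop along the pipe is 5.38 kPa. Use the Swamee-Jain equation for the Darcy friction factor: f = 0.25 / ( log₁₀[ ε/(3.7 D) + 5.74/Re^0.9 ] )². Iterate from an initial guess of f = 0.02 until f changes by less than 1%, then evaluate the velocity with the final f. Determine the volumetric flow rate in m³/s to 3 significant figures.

Q ≈ 0.0254 m³/s

Rearranging Darcy-Weisbach: V = √(2·ΔP·D/(f·L·ρ)). With ε/D = 0.0027/0.121 = 0.0223, iterate starting from f = 0.02:
  f = 0.02 → V = √(2·5380·0.121/(0.02·5.25·999)) = 3.523 m/s; Re = ρVD/μ = 8.928e+05; f → 0.05083
  f = 0.05083 → V = 2.21 m/s; Re = 5.6e+05; f → 0.05087
Converged (Δf/f < 1%). With the final f = 0.05087: V = √(2·5380·0.121/(0.05087·5.25·999)) = 2.209 m/s.
Q = V·A = 2.209·(π/4·0.121²) = 0.0254 m³/s = 0.0254 m³/s.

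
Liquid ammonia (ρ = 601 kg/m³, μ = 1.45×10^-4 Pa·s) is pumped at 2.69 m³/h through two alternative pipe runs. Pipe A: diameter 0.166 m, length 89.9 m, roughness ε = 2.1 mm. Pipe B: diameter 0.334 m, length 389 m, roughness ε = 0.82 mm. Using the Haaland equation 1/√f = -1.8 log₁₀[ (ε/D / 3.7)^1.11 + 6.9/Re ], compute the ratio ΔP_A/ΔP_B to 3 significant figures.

Pipe A: V = Q/A = 0.0007472/0.02164 = 0.03453 m/s; Re = 2.376e+04; ε/D = 0.0127; Haaland → f = 0.04318; ΔP_A = f(L/D)(ρV²/2) = 8.377 Pa.
Pipe B: V = Q/A = 0.0007472/0.08762 = 0.008528 m/s; Re = 1.181e+04; ε/D = 0.00246; Haaland → f = 0.03307; ΔP_B = f(L/D)(ρV²/2) = 0.8418 Pa.
ΔP_A/ΔP_B = 8.377/0.8418 = 9.95.

ΔP_A/ΔP_B ≈ 9.95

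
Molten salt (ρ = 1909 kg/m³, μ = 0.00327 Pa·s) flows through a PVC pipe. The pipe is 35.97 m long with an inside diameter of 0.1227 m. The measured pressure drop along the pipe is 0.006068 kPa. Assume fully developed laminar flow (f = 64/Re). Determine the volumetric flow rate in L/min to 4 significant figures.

For laminar flow, f = 64/Re with Re = ρVD/μ, so Darcy-Weisbach reduces to ΔP = 32μLV/D². Solving for V: V = ΔP·D²/(32μL) = 6.068·(0.1227)²/(32·0.00327·35.97) = 0.02427 m/s.
Check: Re = ρVD/μ = 1909·0.02427·0.1227/0.00327 = 1739 < 2300, so the laminar assumption holds.
Q = V·A = 0.02427·(π/4·0.1227²) = 0.000287 m³/s = 17.22 L/min.

Q ≈ 17.22 L/min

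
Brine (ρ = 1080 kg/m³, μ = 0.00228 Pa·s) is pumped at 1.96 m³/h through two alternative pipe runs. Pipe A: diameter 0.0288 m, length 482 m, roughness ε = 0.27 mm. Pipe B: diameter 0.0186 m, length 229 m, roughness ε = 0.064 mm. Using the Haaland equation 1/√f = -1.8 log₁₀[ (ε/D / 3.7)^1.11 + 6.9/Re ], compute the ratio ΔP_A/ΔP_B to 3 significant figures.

Pipe A: V = Q/A = 0.0005444/0.0006514 = 0.8358 m/s; Re = 1.14e+04; ε/D = 0.00937; Haaland → f = 0.0418; ΔP_A = f(L/D)(ρV²/2) = 2.639e+05 Pa.
Pipe B: V = Q/A = 0.0005444/0.0002717 = 2.004 m/s; Re = 1.765e+04; ε/D = 0.00344; Haaland → f = 0.03243; ΔP_B = f(L/D)(ρV²/2) = 8.657e+05 Pa.
ΔP_A/ΔP_B = 2.639e+05/8.657e+05 = 0.305.

ΔP_A/ΔP_B ≈ 0.305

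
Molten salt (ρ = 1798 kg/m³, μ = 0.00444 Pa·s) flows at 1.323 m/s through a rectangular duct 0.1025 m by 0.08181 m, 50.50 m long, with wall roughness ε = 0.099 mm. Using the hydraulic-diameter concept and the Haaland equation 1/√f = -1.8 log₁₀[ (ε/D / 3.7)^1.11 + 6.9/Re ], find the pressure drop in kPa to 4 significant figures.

ΔP ≈ 21.01 kPa

Hydraulic diameter D_h = 4A/P = 4·(0.1025·0.08181)/(2·(0.1025+0.08181)) = 0.03354/0.3686 = 0.09099 m.
Re = ρVD_h/μ = 1798·1.323·0.09099/0.00444 = 4.875e+04.
ε/D_h = 9.9e-05/0.09099 = 0.00109; Haaland gives 1/√f = -1.8 log₁₀[0.00012+0.000142] = 6.448, so f = 0.02405.
ΔP = f(L/D_h)(ρV²/2) = 0.02405·50.5/0.09099·1574 = 2.101e+04 Pa.
ΔP = 21.01 kPa.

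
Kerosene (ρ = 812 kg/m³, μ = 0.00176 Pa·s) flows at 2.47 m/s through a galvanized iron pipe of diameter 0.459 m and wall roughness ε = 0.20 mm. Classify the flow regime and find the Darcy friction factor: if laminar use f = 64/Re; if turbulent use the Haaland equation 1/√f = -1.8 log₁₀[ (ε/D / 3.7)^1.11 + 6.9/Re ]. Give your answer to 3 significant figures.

f ≈ 0.0171

Re = ρVD/μ = 812·2.47·0.459/0.00176 = 5.231e+05.
Re > 4000 → turbulent. ε/D = 0.0002/0.459 = 0.000436; Haaland: 1/√f = -1.8 log₁₀[4.35e-05 + 1.32e-05] = 7.643, so f = 0.01712.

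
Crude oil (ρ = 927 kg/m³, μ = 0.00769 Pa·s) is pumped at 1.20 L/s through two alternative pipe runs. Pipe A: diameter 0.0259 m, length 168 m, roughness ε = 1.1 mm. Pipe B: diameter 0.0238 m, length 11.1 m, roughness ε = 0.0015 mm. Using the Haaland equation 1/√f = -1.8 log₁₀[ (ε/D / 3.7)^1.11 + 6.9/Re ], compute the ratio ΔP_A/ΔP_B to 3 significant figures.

ΔP_A/ΔP_B ≈ 20.9

Pipe A: V = Q/A = 0.0012/0.0005269 = 2.278 m/s; Re = 7111; ε/D = 0.0425; Haaland → f = 0.07017; ΔP_A = f(L/D)(ρV²/2) = 1.094e+06 Pa.
Pipe B: V = Q/A = 0.0012/0.0004449 = 2.697 m/s; Re = 7739; ε/D = 6.3e-05; Haaland → f = 0.03324; ΔP_B = f(L/D)(ρV²/2) = 5.227e+04 Pa.
ΔP_A/ΔP_B = 1.094e+06/5.227e+04 = 20.9.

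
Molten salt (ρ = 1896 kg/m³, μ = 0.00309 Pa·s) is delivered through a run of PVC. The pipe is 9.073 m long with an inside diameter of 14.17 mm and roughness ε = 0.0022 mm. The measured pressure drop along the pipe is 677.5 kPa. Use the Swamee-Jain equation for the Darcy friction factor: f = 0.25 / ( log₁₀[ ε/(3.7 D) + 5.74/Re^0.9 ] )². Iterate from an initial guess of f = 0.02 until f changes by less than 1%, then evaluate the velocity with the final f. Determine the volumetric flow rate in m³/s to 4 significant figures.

Q ≈ 0.001168 m³/s

Rearranging Darcy-Weisbach: V = √(2·ΔP·D/(f·L·ρ)). With ε/D = 2.2e-06/0.01417 = 0.000155, iterate starting from f = 0.02:
  f = 0.02 → V = √(2·6.775e+05·0.01417/(0.02·9.073·1896)) = 7.47 m/s; Re = ρVD/μ = 6.495e+04; f → 0.0203
  f = 0.0203 → V = 7.415 m/s; Re = 6.447e+04; f → 0.02033
Converged (Δf/f < 1%). With the final f = 0.02033: V = √(2·6.775e+05·0.01417/(0.02033·9.073·1896)) = 7.409 m/s.
Q = V·A = 7.409·(π/4·0.01417²) = 0.001168 m³/s = 0.001168 m³/s.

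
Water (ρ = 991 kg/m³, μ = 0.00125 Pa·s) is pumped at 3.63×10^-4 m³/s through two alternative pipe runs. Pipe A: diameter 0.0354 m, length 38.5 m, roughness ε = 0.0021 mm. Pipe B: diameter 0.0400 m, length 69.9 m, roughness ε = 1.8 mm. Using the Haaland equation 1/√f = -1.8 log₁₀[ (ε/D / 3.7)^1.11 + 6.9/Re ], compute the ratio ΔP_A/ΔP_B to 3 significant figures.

Pipe A: V = Q/A = 0.000363/0.0009842 = 0.3688 m/s; Re = 1.035e+04; ε/D = 5.93e-05; Haaland → f = 0.03066; ΔP_A = f(L/D)(ρV²/2) = 2247 Pa.
Pipe B: V = Q/A = 0.000363/0.001257 = 0.2889 m/s; Re = 9161; ε/D = 0.045; Haaland → f = 0.07106; ΔP_B = f(L/D)(ρV²/2) = 5135 Pa.
ΔP_A/ΔP_B = 2247/5135 = 0.438.

ΔP_A/ΔP_B ≈ 0.438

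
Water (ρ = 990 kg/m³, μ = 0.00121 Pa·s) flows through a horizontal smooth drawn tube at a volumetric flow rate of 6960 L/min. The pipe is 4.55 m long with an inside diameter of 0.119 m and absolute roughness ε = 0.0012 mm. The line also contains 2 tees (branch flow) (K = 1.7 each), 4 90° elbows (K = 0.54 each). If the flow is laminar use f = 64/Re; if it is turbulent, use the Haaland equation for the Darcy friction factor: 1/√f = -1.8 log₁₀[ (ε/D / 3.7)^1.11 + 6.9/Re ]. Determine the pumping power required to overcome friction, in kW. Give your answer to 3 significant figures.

P ≈ 37.5 kW

Q = 6960 L/min = 6960/60000 = 0.116 m³/s.
Cross-sectional area A = πD²/4 = π(0.119)²/4 = 0.01112 m²; mean velocity V = Q/A = 0.116/0.01112 = 10.43 m/s.
Reynolds number Re = ρVD/μ = 990 · 10.43 · 0.119 / 0.00121 = 1.015e+06.
Re > 4000 → turbulent. Relative roughness ε/D = 1.2e-06/0.119 = 1.01e-05. Haaland: 1/√f = -1.8 log₁₀[(1.01e-05/3.7)^1.11 + 6.9/1.015e+06] = -1.8 log₁₀[6.66e-07 + 6.79e-06] = 9.229, so f = 0.01174.
Total minor-loss coefficient ΣK = 2·1.7 + 4·0.54 = 5.56.
ΔP = [f·L/D + ΣK]·(ρV²/2) = [0.01174·4.55/0.119 + 5.56]·(990·10.43²/2) = [0.4489 + 5.56]·5.385e+04 = 3.236e+05 Pa.
Pumping power P = QΔP = 0.116·3.236e+05 = 37530 W = 37.5 kW.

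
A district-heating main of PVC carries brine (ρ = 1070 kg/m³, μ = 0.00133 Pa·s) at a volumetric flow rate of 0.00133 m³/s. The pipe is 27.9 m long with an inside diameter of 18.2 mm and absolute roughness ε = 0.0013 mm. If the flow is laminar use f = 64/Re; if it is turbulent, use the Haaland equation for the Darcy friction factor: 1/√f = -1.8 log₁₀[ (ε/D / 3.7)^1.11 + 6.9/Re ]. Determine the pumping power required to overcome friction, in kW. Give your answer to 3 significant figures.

P ≈ 0.548 kW

Cross-sectional area A = πD²/4 = π(0.0182)²/4 = 0.0002602 m²; mean velocity V = Q/A = 0.00133/0.0002602 = 5.112 m/s.
Reynolds number Re = ρVD/μ = 1070 · 5.112 · 0.0182 / 0.00133 = 7.486e+04.
Re > 4000 → turbulent. Relative roughness ε/D = 1.3e-06/0.0182 = 7.14e-05. Haaland: 1/√f = -1.8 log₁₀[(7.14e-05/3.7)^1.11 + 6.9/7.486e+04] = -1.8 log₁₀[5.85e-06 + 9.22e-05] = 7.216, so f = 0.01921.
Darcy-Weisbach: ΔP = f(L/D)(ρV²/2) = 0.01921·(27.9/0.0182)·(1070·5.112²/2) = 0.01921·1533·1.398e+04 = 4.117e+05 Pa.
Pumping power P = QΔP = 0.00133·4.117e+05 = 547.6 W = 0.548 kW.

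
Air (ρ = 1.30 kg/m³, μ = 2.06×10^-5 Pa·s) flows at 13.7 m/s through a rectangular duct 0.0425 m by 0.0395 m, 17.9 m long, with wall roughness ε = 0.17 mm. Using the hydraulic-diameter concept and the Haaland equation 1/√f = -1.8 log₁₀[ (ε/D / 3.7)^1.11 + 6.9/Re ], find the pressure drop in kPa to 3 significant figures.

ΔP ≈ 1.67 kPa

Hydraulic diameter D_h = 4A/P = 4·(0.0425·0.0395)/(2·(0.0425+0.0395)) = 0.006715/0.164 = 0.04095 m.
Re = ρVD_h/μ = 1.3·13.7·0.04095/2.06e-05 = 3.54e+04.
ε/D_h = 0.00017/0.04095 = 0.00415; Haaland gives 1/√f = -1.8 log₁₀[0.000532+0.000195] = 5.65, so f = 0.03133.
ΔP = f(L/D_h)(ρV²/2) = 0.03133·17.9/0.04095·122 = 1671 Pa.
ΔP = 1.67 kPa.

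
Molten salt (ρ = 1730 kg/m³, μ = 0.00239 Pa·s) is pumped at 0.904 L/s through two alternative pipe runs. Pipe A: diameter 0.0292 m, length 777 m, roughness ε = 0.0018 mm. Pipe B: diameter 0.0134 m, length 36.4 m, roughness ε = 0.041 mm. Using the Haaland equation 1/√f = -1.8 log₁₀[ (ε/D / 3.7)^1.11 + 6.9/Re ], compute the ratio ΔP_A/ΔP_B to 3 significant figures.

ΔP_A/ΔP_B ≈ 0.366

Pipe A: V = Q/A = 0.000904/0.0006697 = 1.35 m/s; Re = 2.853e+04; ε/D = 6.16e-05; Haaland → f = 0.02371; ΔP_A = f(L/D)(ρV²/2) = 9.947e+05 Pa.
Pipe B: V = Q/A = 0.000904/0.000141 = 6.41 m/s; Re = 6.218e+04; ε/D = 0.00306; Haaland → f = 0.02817; ΔP_B = f(L/D)(ρV²/2) = 2.72e+06 Pa.
ΔP_A/ΔP_B = 9.947e+05/2.72e+06 = 0.366.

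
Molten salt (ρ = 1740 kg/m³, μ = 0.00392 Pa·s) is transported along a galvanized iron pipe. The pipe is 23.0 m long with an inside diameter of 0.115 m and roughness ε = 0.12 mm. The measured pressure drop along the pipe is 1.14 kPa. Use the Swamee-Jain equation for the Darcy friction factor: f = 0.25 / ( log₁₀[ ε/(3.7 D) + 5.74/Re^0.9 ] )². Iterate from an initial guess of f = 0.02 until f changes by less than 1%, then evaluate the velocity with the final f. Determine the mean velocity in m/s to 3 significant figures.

Rearranging Darcy-Weisbach: V = √(2·ΔP·D/(f·L·ρ)). With ε/D = 0.00012/0.115 = 0.00104, iterate starting from f = 0.02:
  f = 0.02 → V = √(2·1140·0.115/(0.02·23·1740)) = 0.5724 m/s; Re = ρVD/μ = 2.922e+04; f → 0.02635
  f = 0.02635 → V = 0.4986 m/s; Re = 2.545e+04; f → 0.02698
  f = 0.02698 → V = 0.4928 m/s; Re = 2.515e+04; f → 0.02704
Converged (Δf/f < 1%). With the final f = 0.02704: V = √(2·1140·0.115/(0.02704·23·1740)) = 0.4922 m/s.

V ≈ 0.492 m/s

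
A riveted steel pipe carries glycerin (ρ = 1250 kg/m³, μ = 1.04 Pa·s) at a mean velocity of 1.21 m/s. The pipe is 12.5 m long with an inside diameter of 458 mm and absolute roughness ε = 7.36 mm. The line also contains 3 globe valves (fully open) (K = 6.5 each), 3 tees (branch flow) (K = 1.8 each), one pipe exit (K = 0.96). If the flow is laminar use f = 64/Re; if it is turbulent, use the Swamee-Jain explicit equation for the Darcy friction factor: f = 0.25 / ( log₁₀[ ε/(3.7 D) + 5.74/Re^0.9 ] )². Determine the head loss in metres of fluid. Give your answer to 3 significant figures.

h_f ≈ 2.13 m

Reynolds number Re = ρVD/μ = 1250 · 1.21 · 0.458 / 1.04 = 666.1.
Re < 2300 → laminar flow, so f = 64/Re = 64/666.1 = 0.09608 (the turbulent correlation is not needed).
Total minor-loss coefficient ΣK = 3·6.5 + 3·1.8 + 1·0.96 = 25.9.
ΔP = [f·L/D + ΣK]·(ρV²/2) = [0.09608·12.5/0.458 + 25.9]·(1250·1.21²/2) = [2.622 + 25.9]·915.1 = 2.606e+04 Pa.
Head loss h_f = ΔP/(ρg) = 2.606e+04/(1250·9.81) = 2.13 m.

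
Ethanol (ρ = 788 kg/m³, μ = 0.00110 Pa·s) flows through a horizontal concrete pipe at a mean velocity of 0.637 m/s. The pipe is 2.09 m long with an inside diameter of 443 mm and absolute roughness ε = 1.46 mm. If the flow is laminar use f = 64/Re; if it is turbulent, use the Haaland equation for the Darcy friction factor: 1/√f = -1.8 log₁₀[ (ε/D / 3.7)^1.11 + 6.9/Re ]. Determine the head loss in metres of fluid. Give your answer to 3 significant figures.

h_f ≈ 0.00268 m

Reynolds number Re = ρVD/μ = 788 · 0.637 · 0.443 / 0.0011 = 2.022e+05.
Re > 4000 → turbulent. Relative roughness ε/D = 0.00146/0.443 = 0.0033. Haaland: 1/√f = -1.8 log₁₀[(0.0033/3.7)^1.11 + 6.9/2.022e+05] = -1.8 log₁₀[0.000411 + 3.41e-05] = 6.032, so f = 0.02748.
Darcy-Weisbach: ΔP = f(L/D)(ρV²/2) = 0.02748·(2.09/0.443)·(788·0.637²/2) = 0.02748·4.718·159.9 = 20.73 Pa.
Head loss h_f = ΔP/(ρg) = 20.73/(788·9.81) = 0.00268 m.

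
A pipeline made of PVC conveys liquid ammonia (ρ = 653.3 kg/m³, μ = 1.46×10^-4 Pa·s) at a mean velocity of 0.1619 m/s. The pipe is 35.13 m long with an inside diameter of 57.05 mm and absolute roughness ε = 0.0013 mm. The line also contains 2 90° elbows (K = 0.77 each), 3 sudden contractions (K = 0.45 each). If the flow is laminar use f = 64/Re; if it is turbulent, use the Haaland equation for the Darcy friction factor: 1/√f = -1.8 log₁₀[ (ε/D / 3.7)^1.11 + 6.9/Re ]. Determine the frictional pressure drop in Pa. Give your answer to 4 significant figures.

ΔP ≈ 139.0 Pa

Reynolds number Re = ρVD/μ = 653.3 · 0.1619 · 0.05705 / 0.000146 = 4.133e+04.
Re > 4000 → turbulent. Relative roughness ε/D = 1.3e-06/0.05705 = 2.28e-05. Haaland: 1/√f = -1.8 log₁₀[(2.28e-05/3.7)^1.11 + 6.9/4.133e+04] = -1.8 log₁₀[1.65e-06 + 0.000167] = 6.792, so f = 0.02168.
Total minor-loss coefficient ΣK = 2·0.77 + 3·0.45 = 2.89.
ΔP = [f·L/D + ΣK]·(ρV²/2) = [0.02168·35.13/0.05705 + 2.89]·(653.3·0.1619²/2) = [13.35 + 2.89]·8.562 = 139 Pa.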